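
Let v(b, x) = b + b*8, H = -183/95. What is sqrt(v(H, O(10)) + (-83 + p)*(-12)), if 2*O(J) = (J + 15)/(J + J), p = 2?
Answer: 3*sqrt(957315)/95 ≈ 30.898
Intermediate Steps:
O(J) = (15 + J)/(4*J) (O(J) = ((J + 15)/(J + J))/2 = ((15 + J)/((2*J)))/2 = ((15 + J)*(1/(2*J)))/2 = ((15 + J)/(2*J))/2 = (15 + J)/(4*J))
H = -183/95 (H = -183*1/95 = -183/95 ≈ -1.9263)
v(b, x) = 9*b (v(b, x) = b + 8*b = 9*b)
sqrt(v(H, O(10)) + (-83 + p)*(-12)) = sqrt(9*(-183/95) + (-83 + 2)*(-12)) = sqrt(-1647/95 - 81*(-12)) = sqrt(-1647/95 + 972) = sqrt(90693/95) = 3*sqrt(957315)/95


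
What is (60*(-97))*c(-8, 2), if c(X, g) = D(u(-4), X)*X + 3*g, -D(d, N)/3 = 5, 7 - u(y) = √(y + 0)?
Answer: -733320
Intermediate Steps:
u(y) = 7 - √y (u(y) = 7 - √(y + 0) = 7 - √y)
D(d, N) = -15 (D(d, N) = -3*5 = -15)
c(X, g) = -15*X + 3*g
(60*(-97))*c(-8, 2) = (60*(-97))*(-15*(-8) + 3*2) = -5820*(120 + 6) = -5820*126 = -733320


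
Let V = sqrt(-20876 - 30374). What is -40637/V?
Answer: 40637*I*sqrt(82)/2050 ≈ 179.5*I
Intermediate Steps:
V = 25*I*sqrt(82) (V = sqrt(-51250) = 25*I*sqrt(82) ≈ 226.38*I)
-40637/V = -40637*(-I*sqrt(82)/2050) = -(-40637)*I*sqrt(82)/2050 = 40637*I*sqrt(82)/2050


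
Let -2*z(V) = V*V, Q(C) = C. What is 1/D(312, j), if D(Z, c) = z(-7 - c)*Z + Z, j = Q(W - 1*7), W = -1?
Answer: 1/156 ≈ 0.0064103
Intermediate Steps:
z(V) = -V²/2 (z(V) = -V*V/2 = -V²/2)
j = -8 (j = -1 - 1*7 = -1 - 7 = -8)
D(Z, c) = Z - Z*(-7 - c)²/2 (D(Z, c) = (-(-7 - c)²/2)*Z + Z = -Z*(-7 - c)²/2 + Z = Z - Z*(-7 - c)²/2)
1/D(312, j) = 1/(312 - ½*312*(7 - 8)²) = 1/(312 - ½*312*(-1)²) = 1/(312 - ½*312*1) = 1/(312 - 156) = 1/156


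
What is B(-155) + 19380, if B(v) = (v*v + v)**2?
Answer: 569796280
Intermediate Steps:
B(v) = (v + v**2)**2 (B(v) = (v**2 + v)**2 = (v + v**2)**2)
B(-155) + 19380 = (-155)**2*(1 - 155)**2 + 19380 = 24025*(-154)**2 + 19380 = 24025*23716 + 19380 = 569776900 + 19380 = 569796280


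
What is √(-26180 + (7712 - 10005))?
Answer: I*√28473 ≈ 168.74*I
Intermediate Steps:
√(-26180 + (7712 - 10005)) = √(-26180 - 2293) = √(-28473) = I*√28473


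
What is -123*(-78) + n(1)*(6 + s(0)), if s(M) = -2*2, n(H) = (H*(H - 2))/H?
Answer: 9592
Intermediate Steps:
n(H) = -2 + H (n(H) = (H*(-2 + H))/H = -2 + H)
s(M) = -4
-123*(-78) + n(1)*(6 + s(0)) = -123*(-78) + (-2 + 1)*(6 - 4) = 9594 - 1*2 = 9594 - 2 = 9592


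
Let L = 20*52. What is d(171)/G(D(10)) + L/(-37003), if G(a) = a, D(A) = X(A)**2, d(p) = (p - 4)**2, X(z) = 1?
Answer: 1031975627/37003 ≈ 27889.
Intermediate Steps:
d(p) = (-4 + p)**2
D(A) = 1 (D(A) = 1**2 = 1)
L = 1040
d(171)/G(D(10)) + L/(-37003) = (-4 + 171)**2/1 + 1040/(-37003) = 167**2*1 + 1040*(-1/37003) = 27889*1 - 1040/37003 = 27889 - 1040/37003 = 1031975627/37003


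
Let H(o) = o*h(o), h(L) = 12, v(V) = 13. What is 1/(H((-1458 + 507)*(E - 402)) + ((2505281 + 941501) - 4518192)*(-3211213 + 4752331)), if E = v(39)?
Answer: -1/1651164797112 ≈ -6.0563e-13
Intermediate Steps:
E = 13
H(o) = 12*o (H(o) = o*12 = 12*o)
1/(H((-1458 + 507)*(E - 402)) + ((2505281 + 941501) - 4518192)*(-3211213 + 4752331)) = 1/(12*((-1458 + 507)*(13 - 402)) + ((2505281 + 941501) - 4518192)*(-3211213 + 4752331)) = 1/(12*(-951*(-389)) + (3446782 - 4518192)*1541118) = 1/(12*369939 - 1071410*1541118) = 1/(4439268 - 1651169236380) = 1/(-1651164797112) = -1/1651164797112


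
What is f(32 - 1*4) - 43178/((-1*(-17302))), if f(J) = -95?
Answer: -843434/8651 ≈ -97.496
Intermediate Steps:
f(32 - 1*4) - 43178/((-1*(-17302))) = -95 - 43178/((-1*(-17302))) = -95 - 43178/17302 = -95 - 1*21589/8651 = -95 - 21589/8651 = -843434/8651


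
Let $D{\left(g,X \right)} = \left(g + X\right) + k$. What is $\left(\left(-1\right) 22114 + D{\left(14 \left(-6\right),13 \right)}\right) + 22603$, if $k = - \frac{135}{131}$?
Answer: $\frac{54623}{131} \approx 416.97$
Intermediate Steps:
$k = - \frac{135}{131}$ ($k = \left(-135\right) \frac{1}{131} = - \frac{135}{131} \approx -1.0305$)
$D{\left(g,X \right)} = - \frac{135}{131} + X + g$ ($D{\left(g,X \right)} = \left(g + X\right) - \frac{135}{131} = \left(X + g\right) - \frac{135}{131} = - \frac{135}{131} + X + g$)
$\left(\left(-1\right) 22114 + D{\left(14 \left(-6\right),13 \right)}\right) + 22603 = \left(\left(-1\right) 22114 + \left(- \frac{135}{131} + 13 + 14 \left(-6\right)\right)\right) + 22603 = \left(-22114 - \frac{9436}{131}\right) + 22603 = - \frac{2906370}{131} + 22603 = \frac{54623}{131}$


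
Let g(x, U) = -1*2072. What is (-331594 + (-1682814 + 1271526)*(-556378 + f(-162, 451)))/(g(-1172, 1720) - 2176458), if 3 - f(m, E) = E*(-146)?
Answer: -100874179879/1089265 ≈ -92608.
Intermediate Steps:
f(m, E) = 3 + 146*E (f(m, E) = 3 - E*(-146) = 3 - (-146)*E = 3 + 146*E)
g(x, U) = -2072
(-331594 + (-1682814 + 1271526)*(-556378 + f(-162, 451)))/(g(-1172, 1720) - 2176458) = (-331594 + (-1682814 + 1271526)*(-556378 + (3 + 146*451)))/(-2072 - 2176458) = (-331594 - 411288*(-556378 + (3 + 65846)))/(-2178530) = (-331594 - 411288*(-556378 + 65849))*(-1/2178530) = (-331594 - 411288*(-490529))*(-1/2178530) = (-331594 + 201748691352)*(-1/2178530) = 201748359758*(-1/2178530) = -100874179879/1089265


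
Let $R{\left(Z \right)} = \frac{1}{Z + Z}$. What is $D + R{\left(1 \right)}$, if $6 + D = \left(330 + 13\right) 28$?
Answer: $\frac{19197}{2} \approx 9598.5$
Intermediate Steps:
$R{\left(Z \right)} = \frac{1}{2 Z}$
$D = 9598$ ($D = -6 + \left(330 + 13\right) 28 = -6 + 343 \cdot 28 = -6 + 9604 = 9598$)
$D + R{\left(1 \right)} = 9598 + \frac{1}{2 \cdot 1} = 9598 + \frac{1}{2} \cdot 1 = 9598 + \frac{1}{2} = \frac{19197}{2}$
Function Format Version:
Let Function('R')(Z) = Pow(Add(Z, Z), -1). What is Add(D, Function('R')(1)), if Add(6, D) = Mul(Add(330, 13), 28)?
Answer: Rational(19197, 2) ≈ 9598.5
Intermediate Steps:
Function('R')(Z) = Mul(Rational(1, 2), Pow(Z, -1)) (Function('R')(Z) = Pow(Mul(2, Z), -1) = Mul(Rational(1, 2), Pow(Z, -1)))
D = 9598 (D = Add(-6, Mul(Add(330, 13), 28)) = Add(-6, Mul(343, 28)) = Add(-6, 9604) = 9598)
Add(D, Function('R')(1)) = Add(9598, Mul(Rational(1, 2), Pow(1, -1))) = Add(9598, Mul(Rational(1, 2), 1)) = Add(9598, Rational(1, 2)) = Rational(19197, 2)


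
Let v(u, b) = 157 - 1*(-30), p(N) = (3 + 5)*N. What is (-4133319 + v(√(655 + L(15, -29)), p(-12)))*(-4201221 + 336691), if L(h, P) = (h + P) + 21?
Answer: 15972612607960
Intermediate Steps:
p(N) = 8*N
L(h, P) = 21 + P + h (L(h, P) = (P + h) + 21 = 21 + P + h)
v(u, b) = 187 (v(u, b) = 157 + 30 = 187)
(-4133319 + v(√(655 + L(15, -29)), p(-12)))*(-4201221 + 336691) = (-4133319 + 187)*(-4201221 + 336691) = -4133132*(-3864530) = 15972612607960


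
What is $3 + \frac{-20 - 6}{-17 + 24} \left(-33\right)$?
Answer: $\frac{879}{7} \approx 125.57$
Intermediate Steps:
$3 + \frac{-20 - 6}{-17 + 24} \left(-33\right) = 3 + - \frac{26}{7} \left(-33\right) = 3 + \left(-26\right) \frac{1}{7} \left(-33\right) = 3 - - \frac{858}{7} = 3 + \frac{858}{7} = \frac{879}{7}$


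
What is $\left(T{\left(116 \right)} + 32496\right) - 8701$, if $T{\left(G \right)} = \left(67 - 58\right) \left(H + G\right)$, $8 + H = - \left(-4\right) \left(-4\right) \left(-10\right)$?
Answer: $26207$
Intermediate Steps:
$H = 152$ ($H = -8 - \left(-4\right) \left(-4\right) \left(-10\right) = -8 - 16 \left(-10\right) = -8 - -160 = -8 + 160 = 152$)
$T{\left(G \right)} = 1368 + 9 G$ ($T{\left(G \right)} = \left(67 - 58\right) \left(152 + G\right) = 9 \left(152 + G\right) = 1368 + 9 G$)
$\left(T{\left(116 \right)} + 32496\right) - 8701 = \left(\left(1368 + 9 \cdot 116\right) + 32496\right) - 8701 = \left(\left(1368 + 1044\right) + 32496\right) - 8701 = \left(2412 + 32496\right) - 8701 = 34908 - 8701 = 26207$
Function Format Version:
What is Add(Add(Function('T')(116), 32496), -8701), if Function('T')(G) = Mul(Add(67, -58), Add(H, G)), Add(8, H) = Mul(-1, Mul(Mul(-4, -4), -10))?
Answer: 26207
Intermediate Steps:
H = 152 (H = Add(-8, Mul(-1, Mul(Mul(-4, -4), -10))) = Add(-8, Mul(-1, Mul(16, -10))) = Add(-8, Mul(-1, -160)) = Add(-8, 160) = 152)
Function('T')(G) = Add(1368, Mul(9, G)) (Function('T')(G) = Mul(Add(67, -58), Add(152, G)) = Mul(9, Add(152, G)) = Add(1368, Mul(9, G)))
Add(Add(Function('T')(116), 32496), -8701) = Add(Add(Add(1368, Mul(9, 116)), 32496), -8701) = Add(Add(Add(1368, 1044), 32496), -8701) = Add(Add(2412, 32496), -8701) = Add(34908, -8701) = 26207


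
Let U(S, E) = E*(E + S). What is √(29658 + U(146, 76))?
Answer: 3*√5170 ≈ 215.71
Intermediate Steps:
√(29658 + U(146, 76)) = √(29658 + 76*(76 + 146)) = √(29658 + 76*222) = √(29658 + 16872) = √46530 = 3*√5170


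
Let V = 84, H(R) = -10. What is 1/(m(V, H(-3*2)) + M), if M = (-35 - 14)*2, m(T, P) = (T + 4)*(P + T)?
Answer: 1/6414 ≈ 0.00015591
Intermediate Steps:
m(T, P) = (4 + T)*(P + T)
M = -98 (M = -49*2 = -98)
1/(m(V, H(-3*2)) + M) = 1/((84² + 4*(-10) + 4*84 - 10*84) - 98) = 1/((7056 - 40 + 336 - 840) - 98) = 1/(6512 - 98) = 1/6414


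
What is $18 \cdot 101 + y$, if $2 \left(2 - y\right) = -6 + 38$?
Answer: $1804$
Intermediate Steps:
$y = -14$ ($y = 2 - \frac{-6 + 38}{2} = 2 - 16 = -14$)
$18 \cdot 101 + y = 18 \cdot 101 - 14 = 1818 - 14 = 1804$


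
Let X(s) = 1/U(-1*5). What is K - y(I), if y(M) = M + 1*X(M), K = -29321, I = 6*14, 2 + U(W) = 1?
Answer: -29404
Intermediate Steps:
U(W) = -1 (U(W) = -2 + 1 = -1)
I = 84
X(s) = -1 (X(s) = 1/(-1) = -1)
y(M) = -1 + M (y(M) = M + 1*(-1) = M - 1 = -1 + M)
K - y(I) = -29321 - (-1 + 84) = -29321 - 1*83 = -29321 - 83 = -29404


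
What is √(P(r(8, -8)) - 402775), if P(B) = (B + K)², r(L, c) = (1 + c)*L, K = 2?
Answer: I*√399859 ≈ 632.34*I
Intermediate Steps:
r(L, c) = L*(1 + c)
P(B) = (2 + B)² (P(B) = (B + 2)² = (2 + B)²)
√(P(r(8, -8)) - 402775) = √((2 + 8*(1 - 8))² - 402775) = √((2 + 8*(-7))² - 402775) = √((2 - 56)² - 402775) = √((-54)² - 402775) = √(2916 - 402775) = √(-399859) = I*√399859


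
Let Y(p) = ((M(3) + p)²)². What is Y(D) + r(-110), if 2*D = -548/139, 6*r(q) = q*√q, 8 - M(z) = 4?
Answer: 6324066576/373301041 - 55*I*√110/3 ≈ 16.941 - 192.28*I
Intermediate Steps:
M(z) = 4 (M(z) = 8 - 1*4 = 8 - 4 = 4)
r(q) = q^(3/2)/6 (r(q) = (q*√q)/6 = q^(3/2)/6)
D = -274/139 (D = (-548/139)/2 = (-548*1/139)/2 = (½)*(-548/139) = -274/139 ≈ -1.9712)
Y(p) = (4 + p)⁴ (Y(p) = ((4 + p)²)² = (4 + p)⁴)
Y(D) + r(-110) = (4 - 274/139)⁴ + (-110)^(3/2)/6 = (282/139)⁴ + (-110*I*√110)/6 = 6324066576/373301041 - 55*I*√110/3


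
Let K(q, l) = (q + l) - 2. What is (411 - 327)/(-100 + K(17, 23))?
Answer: -42/31 ≈ -1.3548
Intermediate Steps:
K(q, l) = -2 + l + q (K(q, l) = (l + q) - 2 = -2 + l + q)
(411 - 327)/(-100 + K(17, 23)) = (411 - 327)/(-100 + (-2 + 23 + 17)) = 84/(-100 + 38) = 84/(-62) = 84*(-1/62) = -42/31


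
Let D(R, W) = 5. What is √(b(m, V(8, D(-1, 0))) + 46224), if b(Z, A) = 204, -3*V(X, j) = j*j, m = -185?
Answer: 2*√11607 ≈ 215.47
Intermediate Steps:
V(X, j) = -j²/3 (V(X, j) = -j*j/3 = -j²/3)
√(b(m, V(8, D(-1, 0))) + 46224) = √(204 + 46224) = √46428 = 2*√11607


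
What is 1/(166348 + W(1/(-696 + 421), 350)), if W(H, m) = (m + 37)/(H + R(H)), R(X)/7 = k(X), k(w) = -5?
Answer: 9626/1601159423 ≈ 6.0119e-6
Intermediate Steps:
R(X) = -35 (R(X) = 7*(-5) = -35)
W(H, m) = (37 + m)/(-35 + H) (W(H, m) = (m + 37)/(H - 35) = (37 + m)/(-35 + H))
1/(166348 + W(1/(-696 + 421), 350)) = 1/(166348 + (37 + 350)/(-35 + 1/(-696 + 421))) = 1/(166348 + 387/(-35 + 1/(-275))) = 1/(166348 + 387/(-35 - 1/275)) = 1/(166348 + 387/(-9626/275)) = 1/(166348 - 275/9626*387) = 1/(166348 - 106425/9626) = 1/(1601159423/9626) = 9626/1601159423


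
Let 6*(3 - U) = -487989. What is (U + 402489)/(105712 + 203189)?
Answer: 322549/205934 ≈ 1.5663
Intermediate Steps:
U = 162669/2 (U = 3 - ⅙*(-487989) = 3 + 162663/2 = 162669/2 ≈ 81335.)
(U + 402489)/(105712 + 203189) = (162669/2 + 402489)/(105712 + 203189) = (967647/2)/308901 = (967647/2)*(1/308901) = 322549/205934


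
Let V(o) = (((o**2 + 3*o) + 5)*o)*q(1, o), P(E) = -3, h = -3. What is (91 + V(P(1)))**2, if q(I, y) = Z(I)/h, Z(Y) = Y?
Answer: 9216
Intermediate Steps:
q(I, y) = -I/3 (q(I, y) = I/(-3) = I*(-1/3) = -I/3)
V(o) = -o*(5 + o**2 + 3*o)/3 (V(o) = (((o**2 + 3*o) + 5)*o)*(-1/3*1) = ((5 + o**2 + 3*o)*o)*(-1/3) = (o*(5 + o**2 + 3*o))*(-1/3) = -o*(5 + o**2 + 3*o)/3)
(91 + V(P(1)))**2 = (91 - 1/3*(-3)*(5 + (-3)**2 + 3*(-3)))**2 = (91 - 1/3*(-3)*(5 + 9 - 9))**2 = (91 - 1/3*(-3)*5)**2 = (91 + 5)**2 = 96**2 = 9216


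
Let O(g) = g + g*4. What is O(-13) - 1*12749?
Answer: -12814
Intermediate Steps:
O(g) = 5*g (O(g) = g + 4*g = 5*g)
O(-13) - 1*12749 = 5*(-13) - 1*12749 = -65 - 12749 = -12814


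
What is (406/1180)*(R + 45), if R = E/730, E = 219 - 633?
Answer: 1646127/107675 ≈ 15.288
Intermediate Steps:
E = -414
R = -207/365 (R = -414/730 = -414*1/730 = -207/365 ≈ -0.56712)
(406/1180)*(R + 45) = (406/1180)*(-207/365 + 45) = (406*(1/1180))*(16218/365) = (203/590)*(16218/365) = 1646127/107675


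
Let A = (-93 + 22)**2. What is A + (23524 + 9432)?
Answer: 37997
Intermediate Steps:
A = 5041 (A = (-71)**2 = 5041)
A + (23524 + 9432) = 5041 + (23524 + 9432) = 5041 + 32956 = 37997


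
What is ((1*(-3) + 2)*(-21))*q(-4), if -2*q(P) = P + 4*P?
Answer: 210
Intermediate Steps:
q(P) = -5*P/2 (q(P) = -(P + 4*P)/2 = -5*P/2)
((1*(-3) + 2)*(-21))*q(-4) = ((1*(-3) + 2)*(-21))*(-5/2*(-4)) = ((-3 + 2)*(-21))*10 = -1*(-21)*10 = 21*10 = 210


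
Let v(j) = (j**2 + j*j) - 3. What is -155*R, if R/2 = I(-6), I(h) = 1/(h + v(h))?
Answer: -310/63 ≈ -4.9206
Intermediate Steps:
v(j) = -3 + 2*j**2 (v(j) = (j**2 + j**2) - 3 = 2*j**2 - 3 = -3 + 2*j**2)
I(h) = 1/(-3 + h + 2*h**2) (I(h) = 1/(h + (-3 + 2*h**2)) = 1/(-3 + h + 2*h**2))
R = 2/63 (R = 2/(-3 - 6 + 2*(-6)**2) = 2/(-3 - 6 + 2*36) = 2/(-3 - 6 + 72) = 2/63 ≈ 0.031746)
-155*R = -155*2/63 = -310/63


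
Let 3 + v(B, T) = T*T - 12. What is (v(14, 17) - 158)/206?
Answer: 58/103 ≈ 0.56311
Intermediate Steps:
v(B, T) = -15 + T² (v(B, T) = -3 + (T*T - 12) = -3 + (T² - 12) = -3 + (-12 + T²) = -15 + T²)
(v(14, 17) - 158)/206 = ((-15 + 17²) - 158)/206 = ((-15 + 289) - 158)*(1/206) = (274 - 158)*(1/206) = 116*(1/206) = 58/103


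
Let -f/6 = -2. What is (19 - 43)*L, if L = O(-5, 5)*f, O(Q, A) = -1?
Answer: 288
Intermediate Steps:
f = 12 (f = -6*(-2) = 12)
L = -12 (L = -1*12 = -12)
(19 - 43)*L = (19 - 43)*(-12) = -24*(-12) = 288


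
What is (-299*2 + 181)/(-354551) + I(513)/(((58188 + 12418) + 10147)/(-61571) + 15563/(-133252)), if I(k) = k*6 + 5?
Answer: -389918741427219841/180647252709573 ≈ -2158.5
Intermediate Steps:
I(k) = 5 + 6*k (I(k) = 6*k + 5 = 5 + 6*k)
(-299*2 + 181)/(-354551) + I(513)/(((58188 + 12418) + 10147)/(-61571) + 15563/(-133252)) = (-299*2 + 181)/(-354551) + (5 + 6*513)/(((58188 + 12418) + 10147)/(-61571) + 15563/(-133252)) = (-598 + 181)*(-1/354551) + (5 + 3078)/((70606 + 10147)*(-1/61571) + 15563*(-1/133252)) = -417*(-1/354551) + 3083/(80753*(-1/61571) - 15563/133252) = 417/354551 + 3083/(-3511/2677 - 15563/133252) = 417/354551 + 3083/(-509509923/356715604) = 417/354551 + 3083*(-356715604/509509923) = 417/354551 - 1099754207132/509509923 = -389918741427219841/180647252709573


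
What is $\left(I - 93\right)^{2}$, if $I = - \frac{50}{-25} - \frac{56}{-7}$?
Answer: $6889$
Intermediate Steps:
$I = 10$ ($I = \left(-50\right) \left(- \frac{1}{25}\right) - -8 = 2 + 8 = 10$)
$\left(I - 93\right)^{2} = \left(10 - 93\right)^{2} = \left(-83\right)^{2} = 6889$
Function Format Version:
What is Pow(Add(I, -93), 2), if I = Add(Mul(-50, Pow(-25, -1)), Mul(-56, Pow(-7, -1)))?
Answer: 6889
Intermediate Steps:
I = 10 (I = Add(Mul(-50, Rational(-1, 25)), Mul(-56, Rational(-1, 7))) = Add(2, 8) = 10)
Pow(Add(I, -93), 2) = Pow(Add(10, -93), 2) = Pow(-83, 2) = 6889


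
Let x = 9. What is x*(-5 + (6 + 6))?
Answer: 63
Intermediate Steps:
x*(-5 + (6 + 6)) = 9*(-5 + (6 + 6)) = 9*(-5 + 12) = 9*7 = 63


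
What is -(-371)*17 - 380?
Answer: 5927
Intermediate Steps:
-(-371)*17 - 380 = -371*(-17) - 380 = 6307 - 380 = 5927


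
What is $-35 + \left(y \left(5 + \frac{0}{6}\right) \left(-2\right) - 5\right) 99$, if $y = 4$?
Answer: $-4490$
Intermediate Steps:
$-35 + \left(y \left(5 + \frac{0}{6}\right) \left(-2\right) - 5\right) 99 = -35 + \left(4 \left(5 + \frac{0}{6}\right) \left(-2\right) - 5\right) 99 = -35 + \left(4 \left(5 + 0 \cdot \frac{1}{6}\right) \left(-2\right) - 5\right) 99 = -35 + \left(4 \left(5 + 0\right) \left(-2\right) - 5\right) 99 = -35 + \left(4 \cdot 5 \left(-2\right) - 5\right) 99 = -35 + \left(4 \left(-10\right) - 5\right) 99 = -35 + \left(-40 - 5\right) 99 = -35 - 4455 = -4490$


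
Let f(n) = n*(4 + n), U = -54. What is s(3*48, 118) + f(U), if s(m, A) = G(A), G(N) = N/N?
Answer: 2701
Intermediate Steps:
G(N) = 1
s(m, A) = 1
s(3*48, 118) + f(U) = 1 - 54*(4 - 54) = 1 - 54*(-50) = 1 + 2700 = 2701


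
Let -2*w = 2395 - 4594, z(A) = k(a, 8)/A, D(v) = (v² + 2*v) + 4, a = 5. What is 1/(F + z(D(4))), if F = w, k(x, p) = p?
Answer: 14/15397 ≈ 0.00090927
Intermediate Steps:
D(v) = 4 + v² + 2*v
z(A) = 8/A
w = 2199/2 (w = -(2395 - 4594)/2 = -½*(-2199) = 2199/2 ≈ 1099.5)
F = 2199/2 ≈ 1099.5
1/(F + z(D(4))) = 1/(2199/2 + 8/(4 + 4² + 2*4)) = 1/(2199/2 + 8/(4 + 16 + 8)) = 1/(2199/2 + 8/28) = 1/(2199/2 + 8*(1/28)) = 1/(2199/2 + 2/7) = 1/(15397/14) = 14/15397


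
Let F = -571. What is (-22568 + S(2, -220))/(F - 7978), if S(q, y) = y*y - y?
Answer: -26052/8549 ≈ -3.0474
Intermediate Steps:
S(q, y) = y² - y
(-22568 + S(2, -220))/(F - 7978) = (-22568 - 220*(-1 - 220))/(-571 - 7978) = (-22568 - 220*(-221))/(-8549) = (-22568 + 48620)*(-1/8549) = 26052*(-1/8549) = -26052/8549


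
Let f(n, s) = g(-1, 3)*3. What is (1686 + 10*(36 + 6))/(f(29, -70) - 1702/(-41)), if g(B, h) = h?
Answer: 86346/2071 ≈ 41.693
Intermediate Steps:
f(n, s) = 9 (f(n, s) = 3*3 = 9)
(1686 + 10*(36 + 6))/(f(29, -70) - 1702/(-41)) = (1686 + 10*(36 + 6))/(9 - 1702/(-41)) = (1686 + 10*42)/(9 - 1702*(-1/41)) = (1686 + 420)/(9 + 1702/41) = 2106/(2071/41) = 2106*(41/2071) = 86346/2071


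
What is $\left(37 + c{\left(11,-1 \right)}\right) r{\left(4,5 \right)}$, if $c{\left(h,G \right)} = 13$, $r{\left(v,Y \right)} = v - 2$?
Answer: $100$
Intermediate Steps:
$r{\left(v,Y \right)} = -2 + v$ ($r{\left(v,Y \right)} = v - 2 = -2 + v$)
$\left(37 + c{\left(11,-1 \right)}\right) r{\left(4,5 \right)} = \left(37 + 13\right) \left(-2 + 4\right) = 50 \cdot 2 = 100$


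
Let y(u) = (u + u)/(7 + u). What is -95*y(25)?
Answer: -2375/16 ≈ -148.44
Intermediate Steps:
y(u) = 2*u/(7 + u) (y(u) = (2*u)/(7 + u) = 2*u/(7 + u))
-95*y(25) = -190*25/(7 + 25) = -190*25/32 = -95*25/16 = -2375/16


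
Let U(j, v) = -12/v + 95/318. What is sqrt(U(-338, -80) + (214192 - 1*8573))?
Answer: sqrt(519826528365)/1590 ≈ 453.45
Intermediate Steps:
U(j, v) = 95/318 - 12/v (U(j, v) = -12/v + 95*(1/318) = -12/v + 95/318 = 95/318 - 12/v)
sqrt(U(-338, -80) + (214192 - 1*8573)) = sqrt((95/318 - 12/(-80)) + (214192 - 1*8573)) = sqrt((95/318 - 12*(-1/80)) + (214192 - 8573)) = sqrt((95/318 + 3/20) + 205619) = sqrt(1427/3180 + 205619) = sqrt(653869847/3180) = sqrt(519826528365)/1590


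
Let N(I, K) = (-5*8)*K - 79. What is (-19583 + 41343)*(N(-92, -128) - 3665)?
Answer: 29941760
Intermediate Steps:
N(I, K) = -79 - 40*K (N(I, K) = -40*K - 79 = -79 - 40*K)
(-19583 + 41343)*(N(-92, -128) - 3665) = (-19583 + 41343)*((-79 - 40*(-128)) - 3665) = 21760*((-79 + 5120) - 3665) = 21760*(5041 - 3665) = 21760*1376 = 29941760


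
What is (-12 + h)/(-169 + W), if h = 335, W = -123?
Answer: -323/292 ≈ -1.1062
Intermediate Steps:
(-12 + h)/(-169 + W) = (-12 + 335)/(-169 - 123) = 323/(-292) = 323*(-1/292) = -323/292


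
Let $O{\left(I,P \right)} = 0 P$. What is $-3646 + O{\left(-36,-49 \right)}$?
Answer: $-3646$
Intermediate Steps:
$O{\left(I,P \right)} = 0$
$-3646 + O{\left(-36,-49 \right)} = -3646 + 0 = -3646$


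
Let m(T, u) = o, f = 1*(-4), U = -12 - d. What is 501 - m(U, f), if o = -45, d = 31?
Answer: 546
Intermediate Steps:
U = -43 (U = -12 - 1*31 = -12 - 31 = -43)
f = -4
m(T, u) = -45
501 - m(U, f) = 501 - 1*(-45) = 501 + 45 = 546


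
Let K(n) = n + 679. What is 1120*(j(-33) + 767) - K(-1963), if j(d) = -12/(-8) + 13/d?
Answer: 28431572/33 ≈ 8.6156e+5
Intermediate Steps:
K(n) = 679 + n
j(d) = 3/2 + 13/d (j(d) = -12*(-⅛) + 13/d = 3/2 + 13/d)
1120*(j(-33) + 767) - K(-1963) = 1120*((3/2 + 13/(-33)) + 767) - (679 - 1963) = 1120*((3/2 + 13*(-1/33)) + 767) - 1*(-1284) = 1120*((3/2 - 13/33) + 767) + 1284 = 1120*(73/66 + 767) + 1284 = 1120*(50695/66) + 1284 = 28389200/33 + 1284 = 28431572/33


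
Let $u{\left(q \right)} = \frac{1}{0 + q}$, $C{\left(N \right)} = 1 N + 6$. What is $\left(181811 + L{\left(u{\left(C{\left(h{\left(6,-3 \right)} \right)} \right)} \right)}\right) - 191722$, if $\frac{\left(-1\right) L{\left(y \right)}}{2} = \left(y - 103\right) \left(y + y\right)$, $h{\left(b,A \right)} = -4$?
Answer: $-9706$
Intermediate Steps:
$C{\left(N \right)} = 6 + N$ ($C{\left(N \right)} = N + 6 = 6 + N$)
$u{\left(q \right)} = \frac{1}{q}$
$L{\left(y \right)} = - 4 y \left(-103 + y\right)$ ($L{\left(y \right)} = - 2 \left(y - 103\right) \left(y + y\right) = - 2 \left(-103 + y\right) 2 y = - 2 \cdot 2 y \left(-103 + y\right) = - 4 y \left(-103 + y\right)$)
$\left(181811 + L{\left(u{\left(C{\left(h{\left(6,-3 \right)} \right)} \right)} \right)}\right) - 191722 = \left(181811 + \frac{4 \left(103 - \frac{1}{6 - 4}\right)}{6 - 4}\right) - 191722 = \left(181811 + \frac{4 \left(103 - \frac{1}{2}\right)}{2}\right) - 191722 = \left(181811 + 4 \cdot \frac{1}{2} \left(103 - \frac{1}{2}\right)\right) - 191722 = \left(181811 + 4 \cdot \frac{1}{2} \cdot \frac{205}{2}\right) - 191722 = \left(181811 + 205\right) - 191722 = 182016 - 191722 = -9706$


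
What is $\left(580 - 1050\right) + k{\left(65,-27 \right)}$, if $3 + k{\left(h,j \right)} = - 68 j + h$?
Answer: $1428$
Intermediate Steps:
$k{\left(h,j \right)} = -3 + h - 68 j$ ($k{\left(h,j \right)} = -3 + \left(- 68 j + h\right) = -3 + \left(h - 68 j\right) = -3 + h - 68 j$)
$\left(580 - 1050\right) + k{\left(65,-27 \right)} = \left(580 - 1050\right) - -1898 = \left(580 - 1050\right) + \left(-3 + 65 + 1836\right) = -470 + 1898 = 1428$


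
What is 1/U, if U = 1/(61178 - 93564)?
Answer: -32386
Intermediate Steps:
U = -1/32386 (U = 1/(-32386) = -1/32386 ≈ -3.0878e-5)
1/U = 1/(-1/32386) = -32386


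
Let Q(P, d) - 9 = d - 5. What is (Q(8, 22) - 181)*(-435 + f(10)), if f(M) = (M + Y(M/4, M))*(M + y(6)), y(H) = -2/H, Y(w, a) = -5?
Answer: 179800/3 ≈ 59933.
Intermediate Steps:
Q(P, d) = 4 + d (Q(P, d) = 9 + (d - 5) = 9 + (-5 + d) = 4 + d)
f(M) = (-5 + M)*(-1/3 + M) (f(M) = (M - 5)*(M - 2/6) = (-5 + M)*(M - 2*1/6) = (-5 + M)*(M - 1/3) = (-5 + M)*(-1/3 + M))
(Q(8, 22) - 181)*(-435 + f(10)) = ((4 + 22) - 181)*(-435 + (5/3 + 10**2 - 16/3*10)) = (26 - 181)*(-435 + (5/3 + 100 - 160/3)) = -155*(-435 + 145/3) = -155*(-1160/3) = 179800/3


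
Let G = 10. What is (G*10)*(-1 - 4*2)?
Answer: -900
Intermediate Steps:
(G*10)*(-1 - 4*2) = (10*10)*(-1 - 4*2) = 100*(-1 - 8) = 100*(-9) = -900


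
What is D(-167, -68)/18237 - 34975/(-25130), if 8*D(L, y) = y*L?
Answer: 67351111/45829581 ≈ 1.4696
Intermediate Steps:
D(L, y) = L*y/8 (D(L, y) = (y*L)/8 = (L*y)/8 = L*y/8)
D(-167, -68)/18237 - 34975/(-25130) = ((⅛)*(-167)*(-68))/18237 - 34975/(-25130) = (2839/2)*(1/18237) - 34975*(-1/25130) = 2839/36474 + 6995/5026 = 67351111/45829581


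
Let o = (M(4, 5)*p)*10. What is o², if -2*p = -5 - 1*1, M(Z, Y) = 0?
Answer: 0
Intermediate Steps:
p = 3 (p = -(-5 - 1*1)/2 = -(-5 - 1)/2 = -½*(-6) = 3)
o = 0 (o = (0*3)*10 = 0*10 = 0)
o² = 0² = 0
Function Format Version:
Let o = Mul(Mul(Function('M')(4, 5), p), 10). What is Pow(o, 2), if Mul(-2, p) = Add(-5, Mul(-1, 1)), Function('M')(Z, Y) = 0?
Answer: 0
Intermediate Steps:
p = 3 (p = Mul(Rational(-1, 2), Add(-5, Mul(-1, 1))) = Mul(Rational(-1, 2), Add(-5, -1)) = Mul(Rational(-1, 2), -6) = 3)
o = 0 (o = Mul(Mul(0, 3), 10) = Mul(0, 10) = 0)
Pow(o, 2) = Pow(0, 2) = 0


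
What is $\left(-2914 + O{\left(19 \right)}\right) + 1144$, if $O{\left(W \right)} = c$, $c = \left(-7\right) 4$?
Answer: $-1798$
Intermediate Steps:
$c = -28$
$O{\left(W \right)} = -28$
$\left(-2914 + O{\left(19 \right)}\right) + 1144 = \left(-2914 - 28\right) + 1144 = -2942 + 1144 = -1798$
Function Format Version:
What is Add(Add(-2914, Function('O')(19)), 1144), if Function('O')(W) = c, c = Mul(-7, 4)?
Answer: -1798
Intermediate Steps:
c = -28
Function('O')(W) = -28
Add(Add(-2914, Function('O')(19)), 1144) = Add(Add(-2914, -28), 1144) = Add(-2942, 1144) = -1798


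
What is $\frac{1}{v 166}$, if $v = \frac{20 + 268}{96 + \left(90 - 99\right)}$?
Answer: $\frac{29}{15936} \approx 0.0018198$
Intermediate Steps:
$v = \frac{96}{29}$ ($v = \frac{288}{96 - 9} = \frac{288}{87} = 288 \cdot \frac{1}{87} = \frac{96}{29} \approx 3.3103$)
$\frac{1}{v 166} = \frac{1}{\frac{96}{29} \cdot 166} = \frac{1}{\frac{15936}{29}} = \frac{29}{15936}$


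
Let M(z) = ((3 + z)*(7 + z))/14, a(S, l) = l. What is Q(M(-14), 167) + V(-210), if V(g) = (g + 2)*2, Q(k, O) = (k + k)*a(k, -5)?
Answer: -471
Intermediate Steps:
M(z) = (3 + z)*(7 + z)/14 (M(z) = ((3 + z)*(7 + z))*(1/14) = (3 + z)*(7 + z)/14)
Q(k, O) = -10*k (Q(k, O) = (k + k)*(-5) = (2*k)*(-5) = -10*k)
V(g) = 4 + 2*g (V(g) = (2 + g)*2 = 4 + 2*g)
Q(M(-14), 167) + V(-210) = -10*(3/2 + (1/14)*(-14)**2 + (5/7)*(-14)) + (4 + 2*(-210)) = -10*(3/2 + (1/14)*196 - 10) + (4 - 420) = -10*(3/2 + 14 - 10) - 416 = -10*11/2 - 416 = -55 - 416 = -471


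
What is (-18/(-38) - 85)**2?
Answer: 2579236/361 ≈ 7144.7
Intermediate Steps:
(-18/(-38) - 85)**2 = (-18*(-1/38) - 85)**2 = (9/19 - 85)**2 = (-1606/19)**2 = 2579236/361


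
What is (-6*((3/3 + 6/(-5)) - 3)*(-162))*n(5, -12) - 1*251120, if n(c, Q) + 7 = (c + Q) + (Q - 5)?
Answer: -773488/5 ≈ -1.5470e+5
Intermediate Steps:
n(c, Q) = -12 + c + 2*Q (n(c, Q) = -7 + ((c + Q) + (Q - 5)) = -7 + ((Q + c) + (-5 + Q)) = -7 + (-5 + c + 2*Q) = -12 + c + 2*Q)
(-6*((3/3 + 6/(-5)) - 3)*(-162))*n(5, -12) - 1*251120 = (-6*((3/3 + 6/(-5)) - 3)*(-162))*(-12 + 5 + 2*(-12)) - 1*251120 = (-6*((3*(⅓) + 6*(-⅕)) - 3)*(-162))*(-12 + 5 - 24) - 251120 = (-6*((1 - 6/5) - 3)*(-162))*(-31) - 251120 = (-6*(-⅕ - 3)*(-162))*(-31) - 251120 = (-6*(-16/5)*(-162))*(-31) - 251120 = ((96/5)*(-162))*(-31) - 251120 = -15552/5*(-31) - 251120 = 482112/5 - 251120 = -773488/5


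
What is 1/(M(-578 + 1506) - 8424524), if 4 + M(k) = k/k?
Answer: -1/8424527 ≈ -1.1870e-7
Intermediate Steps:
M(k) = -3 (M(k) = -4 + k/k = -4 + 1 = -3)
1/(M(-578 + 1506) - 8424524) = 1/(-3 - 8424524) = 1/(-8424527) = -1/8424527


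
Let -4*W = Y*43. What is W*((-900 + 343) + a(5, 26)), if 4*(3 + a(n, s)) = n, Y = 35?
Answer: 3363675/16 ≈ 2.1023e+5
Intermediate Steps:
a(n, s) = -3 + n/4
W = -1505/4 (W = -35*43/4 = -¼*1505 = -1505/4 ≈ -376.25)
W*((-900 + 343) + a(5, 26)) = -1505*((-900 + 343) + (-3 + (¼)*5))/4 = -1505*(-557 + (-3 + 5/4))/4 = -1505*(-557 - 7/4)/4 = -1505/4*(-2235/4) = 3363675/16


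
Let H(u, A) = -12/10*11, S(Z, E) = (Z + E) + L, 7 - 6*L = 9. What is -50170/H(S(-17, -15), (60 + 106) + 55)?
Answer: 125425/33 ≈ 3800.8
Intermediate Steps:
L = -⅓ (L = 7/6 - ⅙*9 = 7/6 - 3/2 = -⅓ ≈ -0.33333)
S(Z, E) = -⅓ + E + Z (S(Z, E) = (Z + E) - ⅓ = (E + Z) - ⅓ = -⅓ + E + Z)
H(u, A) = -66/5 (H(u, A) = -12*⅒*11 = -6/5*11 = -66/5)
-50170/H(S(-17, -15), (60 + 106) + 55) = -50170/(-66/5) = -50170*(-5/66) = 125425/33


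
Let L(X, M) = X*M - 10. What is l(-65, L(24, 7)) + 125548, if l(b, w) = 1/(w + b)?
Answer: 11675965/93 ≈ 1.2555e+5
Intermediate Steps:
L(X, M) = -10 + M*X (L(X, M) = M*X - 10 = -10 + M*X)
l(b, w) = 1/(b + w)
l(-65, L(24, 7)) + 125548 = 1/(-65 + (-10 + 7*24)) + 125548 = 1/(-65 + (-10 + 168)) + 125548 = 1/(-65 + 158) + 125548 = 1/93 + 125548 = 11675965/93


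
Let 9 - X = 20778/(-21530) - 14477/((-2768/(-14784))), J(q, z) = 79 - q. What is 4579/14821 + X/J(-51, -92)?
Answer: 82139150445262/138009076225 ≈ 595.17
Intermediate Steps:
X = 144019250622/1862345 (X = 9 - (20778/(-21530) - 14477/((-2768/(-14784)))) = 9 - (20778*(-1/21530) - 14477/((-2768*(-1/14784)))) = 9 - (-10389/10765 - 14477/173/924) = 9 - (-10389/10765 - 14477*924/173) = 9 - (-10389/10765 - 13376748/173) = 9 - 1*(-144002489517/1862345) = 9 + 144002489517/1862345 = 144019250622/1862345 ≈ 77332.)
4579/14821 + X/J(-51, -92) = 4579/14821 + 144019250622/(1862345*(79 - 1*(-51))) = 4579*(1/14821) + 144019250622/(1862345*(79 + 51)) = 4579/14821 + (144019250622/1862345)/130 = 4579/14821 + (144019250622/1862345)*(1/130) = 4579/14821 + 5539201947/9311725 = 82139150445262/138009076225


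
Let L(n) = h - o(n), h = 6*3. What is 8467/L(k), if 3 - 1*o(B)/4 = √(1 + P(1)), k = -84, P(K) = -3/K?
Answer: 25401/34 - 8467*I*√2/17 ≈ 747.09 - 704.36*I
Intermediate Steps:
o(B) = 12 - 4*I*√2 (o(B) = 12 - 4*√(1 - 3/1) = 12 - 4*√(1 - 3*1) = 12 - 4*√(1 - 3) = 12 - 4*I*√2)
h = 18
L(n) = 6 + 4*I*√2 (L(n) = 18 - (12 - 4*I*√2) = 18 + (-12 + 4*I*√2) = 6 + 4*I*√2)
8467/L(k) = 8467/(6 + 4*I*√2)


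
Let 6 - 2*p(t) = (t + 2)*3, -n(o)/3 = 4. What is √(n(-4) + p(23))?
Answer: I*√186/2 ≈ 6.8191*I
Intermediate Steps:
n(o) = -12 (n(o) = -3*4 = -12)
p(t) = -3*t/2 (p(t) = 3 - (t + 2)*3/2 = 3 - (2 + t)*3/2 = 3 - (6 + 3*t)/2 = 3 + (-3 - 3*t/2) = -3*t/2)
√(n(-4) + p(23)) = √(-12 - 3/2*23) = √(-12 - 69/2) = √(-93/2) = I*√186/2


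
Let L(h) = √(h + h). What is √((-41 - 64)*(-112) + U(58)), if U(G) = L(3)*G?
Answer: √(11760 + 58*√6) ≈ 109.10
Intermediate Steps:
L(h) = √2*√h (L(h) = √(2*h) = √2*√h)
U(G) = G*√6 (U(G) = (√2*√3)*G = √6*G = G*√6)
√((-41 - 64)*(-112) + U(58)) = √((-41 - 64)*(-112) + 58*√6) = √(-105*(-112) + 58*√6) = √(11760 + 58*√6)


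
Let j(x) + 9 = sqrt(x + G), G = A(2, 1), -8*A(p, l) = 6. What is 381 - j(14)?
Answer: 390 - sqrt(53)/2 ≈ 386.36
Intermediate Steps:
A(p, l) = -3/4 (A(p, l) = -1/8*6 = -3/4)
G = -3/4 ≈ -0.75000
j(x) = -9 + sqrt(-3/4 + x) (j(x) = -9 + sqrt(x - 3/4) = -9 + sqrt(-3/4 + x))
381 - j(14) = 381 - (-9 + sqrt(-3 + 4*14)/2) = 381 - (-9 + sqrt(-3 + 56)/2) = 381 - (-9 + sqrt(53)/2) = 381 + (9 - sqrt(53)/2) = 390 - sqrt(53)/2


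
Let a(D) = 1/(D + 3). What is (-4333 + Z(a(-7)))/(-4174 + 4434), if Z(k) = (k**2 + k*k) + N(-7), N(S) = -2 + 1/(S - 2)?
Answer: -312119/18720 ≈ -16.673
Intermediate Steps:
N(S) = -2 + 1/(-2 + S)
a(D) = 1/(3 + D)
Z(k) = -19/9 + 2*k**2 (Z(k) = (k**2 + k*k) + (5 - 2*(-7))/(-2 - 7) = (k**2 + k**2) + (5 + 14)/(-9) = 2*k**2 - 1/9*19 = 2*k**2 - 19/9 = -19/9 + 2*k**2)
(-4333 + Z(a(-7)))/(-4174 + 4434) = (-4333 + (-19/9 + 2*(1/(3 - 7))**2))/(-4174 + 4434) = (-4333 + (-19/9 + 2*(1/(-4))**2))/260 = (-4333 + (-19/9 + 2*(-1/4)**2))*(1/260) = (-4333 + (-19/9 + 2*(1/16)))*(1/260) = (-4333 + (-19/9 + 1/8))*(1/260) = (-4333 - 143/72)*(1/260) = -312119/72*1/260 = -312119/18720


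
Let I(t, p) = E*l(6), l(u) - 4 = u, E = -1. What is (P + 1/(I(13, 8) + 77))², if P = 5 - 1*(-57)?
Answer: 17264025/4489 ≈ 3845.9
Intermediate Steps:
l(u) = 4 + u
I(t, p) = -10 (I(t, p) = -(4 + 6) = -1*10 = -10)
P = 62 (P = 5 + 57 = 62)
(P + 1/(I(13, 8) + 77))² = (62 + 1/(-10 + 77))² = (62 + 1/67)² = (4155/67)² = 17264025/4489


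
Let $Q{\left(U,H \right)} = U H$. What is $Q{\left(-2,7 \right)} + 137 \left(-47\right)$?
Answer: $-6453$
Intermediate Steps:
$Q{\left(U,H \right)} = H U$
$Q{\left(-2,7 \right)} + 137 \left(-47\right) = 7 \left(-2\right) + 137 \left(-47\right) = -14 - 6439 = -6453$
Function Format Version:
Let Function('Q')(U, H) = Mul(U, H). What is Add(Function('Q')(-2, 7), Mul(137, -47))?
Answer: -6453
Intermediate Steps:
Function('Q')(U, H) = Mul(H, U)
Add(Function('Q')(-2, 7), Mul(137, -47)) = Add(Mul(7, -2), Mul(137, -47)) = Add(-14, -6439) = -6453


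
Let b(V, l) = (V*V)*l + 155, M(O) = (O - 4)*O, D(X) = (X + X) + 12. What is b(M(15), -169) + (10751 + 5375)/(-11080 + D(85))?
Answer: -25070148693/5449 ≈ -4.6009e+6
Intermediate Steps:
D(X) = 12 + 2*X (D(X) = 2*X + 12 = 12 + 2*X)
M(O) = O*(-4 + O) (M(O) = (-4 + O)*O = O*(-4 + O))
b(V, l) = 155 + l*V² (b(V, l) = V²*l + 155 = l*V² + 155 = 155 + l*V²)
b(M(15), -169) + (10751 + 5375)/(-11080 + D(85)) = (155 - 169*225*(-4 + 15)²) + (10751 + 5375)/(-11080 + (12 + 2*85)) = (155 - 169*(15*11)²) + 16126/(-11080 + (12 + 170)) = (155 - 169*165²) + 16126/(-11080 + 182) = (155 - 169*27225) + 16126/(-10898) = (155 - 4601025) + 16126*(-1/10898) = -4600870 - 8063/5449 = -25070148693/5449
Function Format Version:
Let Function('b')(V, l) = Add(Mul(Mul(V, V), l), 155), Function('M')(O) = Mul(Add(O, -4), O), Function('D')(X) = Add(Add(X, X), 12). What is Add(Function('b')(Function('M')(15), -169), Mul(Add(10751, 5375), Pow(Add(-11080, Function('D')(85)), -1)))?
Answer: Rational(-25070148693, 5449) ≈ -4.6009e+6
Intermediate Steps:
Function('D')(X) = Add(12, Mul(2, X)) (Function('D')(X) = Add(Mul(2, X), 12) = Add(12, Mul(2, X)))
Function('M')(O) = Mul(O, Add(-4, O)) (Function('M')(O) = Mul(Add(-4, O), O) = Mul(O, Add(-4, O)))
Function('b')(V, l) = Add(155, Mul(l, Pow(V, 2))) (Function('b')(V, l) = Add(Mul(Pow(V, 2), l), 155) = Add(Mul(l, Pow(V, 2)), 155) = Add(155, Mul(l, Pow(V, 2))))
Add(Function('b')(Function('M')(15), -169), Mul(Add(10751, 5375), Pow(Add(-11080, Function('D')(85)), -1))) = Add(Add(155, Mul(-169, Pow(Mul(15, Add(-4, 15)), 2))), Mul(Add(10751, 5375), Pow(Add(-11080, Add(12, Mul(2, 85))), -1))) = Add(Add(155, Mul(-169, Pow(Mul(15, 11), 2))), Mul(16126, Pow(Add(-11080, Add(12, 170)), -1))) = Add(Add(155, Mul(-169, Pow(165, 2))), Mul(16126, Pow(Add(-11080, 182), -1))) = Add(Add(155, Mul(-169, 27225)), Mul(16126, Pow(-10898, -1))) = Add(Add(155, -4601025), Mul(16126, Rational(-1, 10898))) = Add(-4600870, Rational(-8063, 5449)) = Rational(-25070148693, 5449)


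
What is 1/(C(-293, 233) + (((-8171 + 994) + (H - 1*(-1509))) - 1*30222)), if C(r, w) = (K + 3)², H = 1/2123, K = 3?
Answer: -2123/76118041 ≈ -2.7891e-5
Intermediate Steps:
H = 1/2123 ≈ 0.00047103
C(r, w) = 36 (C(r, w) = (3 + 3)² = 6² = 36)
1/(C(-293, 233) + (((-8171 + 994) + (H - 1*(-1509))) - 1*30222)) = 1/(36 + (((-8171 + 994) + (1/2123 - 1*(-1509))) - 1*30222)) = 1/(36 + ((-7177 + (1/2123 + 1509)) - 30222)) = 1/(36 + ((-7177 + 3203608/2123) - 30222)) = 1/(36 + (-12033163/2123 - 30222)) = 1/(36 - 76194469/2123) = 1/(-76118041/2123) = -2123/76118041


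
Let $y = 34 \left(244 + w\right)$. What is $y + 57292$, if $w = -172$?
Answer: $59740$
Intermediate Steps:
$y = 2448$ ($y = 34 \left(244 - 172\right) = 34 \cdot 72 = 2448$)
$y + 57292 = 2448 + 57292 = 59740$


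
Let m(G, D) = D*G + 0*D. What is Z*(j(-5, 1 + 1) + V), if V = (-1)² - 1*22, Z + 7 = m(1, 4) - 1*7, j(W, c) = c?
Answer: 190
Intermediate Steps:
m(G, D) = D*G (m(G, D) = D*G + 0 = D*G)
Z = -10 (Z = -7 + (4*1 - 1*7) = -7 + (4 - 7) = -7 - 3 = -10)
V = -21 (V = 1 - 22 = -21)
Z*(j(-5, 1 + 1) + V) = -10*((1 + 1) - 21) = -10*(2 - 21) = -10*(-19) = 190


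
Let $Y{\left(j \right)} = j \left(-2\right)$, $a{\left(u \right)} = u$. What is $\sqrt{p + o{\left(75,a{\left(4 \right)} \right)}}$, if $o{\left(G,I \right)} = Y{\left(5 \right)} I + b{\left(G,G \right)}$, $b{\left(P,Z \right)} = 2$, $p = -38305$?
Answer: $i \sqrt{38343} \approx 195.81 i$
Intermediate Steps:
$Y{\left(j \right)} = - 2 j$
$o{\left(G,I \right)} = 2 - 10 I$ ($o{\left(G,I \right)} = \left(-2\right) 5 I + 2 = - 10 I + 2 = 2 - 10 I$)
$\sqrt{p + o{\left(75,a{\left(4 \right)} \right)}} = \sqrt{-38305 + \left(2 - 40\right)} = \sqrt{-38305 - 38} = \sqrt{-38343} = i \sqrt{38343}$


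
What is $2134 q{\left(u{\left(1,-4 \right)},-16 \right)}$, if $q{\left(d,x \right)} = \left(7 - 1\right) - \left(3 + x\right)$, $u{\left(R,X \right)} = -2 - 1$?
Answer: $40546$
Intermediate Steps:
$u{\left(R,X \right)} = -3$
$q{\left(d,x \right)} = 3 - x$ ($q{\left(d,x \right)} = 6 - \left(3 + x\right) = 3 - x$)
$2134 q{\left(u{\left(1,-4 \right)},-16 \right)} = 2134 \left(3 - -16\right) = 2134 \left(3 + 16\right) = 2134 \cdot 19 = 40546$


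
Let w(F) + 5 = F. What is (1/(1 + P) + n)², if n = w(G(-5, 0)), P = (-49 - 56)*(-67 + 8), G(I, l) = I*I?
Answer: 15356414241/38390416 ≈ 400.01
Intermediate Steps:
G(I, l) = I²
w(F) = -5 + F
P = 6195 (P = -105*(-59) = 6195)
n = 20 (n = -5 + (-5)² = -5 + 25 = 20)
(1/(1 + P) + n)² = (1/(1 + 6195) + 20)² = (1/6196 + 20)² = (123921/6196)² = 15356414241/38390416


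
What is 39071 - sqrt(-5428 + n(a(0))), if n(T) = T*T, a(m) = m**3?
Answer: 39071 - 2*I*sqrt(1357) ≈ 39071.0 - 73.675*I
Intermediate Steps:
n(T) = T**2
39071 - sqrt(-5428 + n(a(0))) = 39071 - sqrt(-5428 + (0**3)**2) = 39071 - sqrt(-5428 + 0**2) = 39071 - sqrt(-5428 + 0) = 39071 - sqrt(-5428) = 39071 - 2*I*sqrt(1357)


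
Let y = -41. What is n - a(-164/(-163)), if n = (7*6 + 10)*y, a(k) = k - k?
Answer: -2132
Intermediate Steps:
a(k) = 0
n = -2132 (n = (7*6 + 10)*(-41) = (42 + 10)*(-41) = 52*(-41) = -2132)
n - a(-164/(-163)) = -2132 - 1*0 = -2132 + 0 = -2132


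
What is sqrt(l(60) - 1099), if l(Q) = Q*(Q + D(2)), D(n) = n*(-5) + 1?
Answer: sqrt(1961) ≈ 44.283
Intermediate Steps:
D(n) = 1 - 5*n (D(n) = -5*n + 1 = 1 - 5*n)
l(Q) = Q*(-9 + Q) (l(Q) = Q*(Q + (1 - 5*2)) = Q*(Q + (1 - 10)) = Q*(Q - 9) = Q*(-9 + Q))
sqrt(l(60) - 1099) = sqrt(60*(-9 + 60) - 1099) = sqrt(60*51 - 1099) = sqrt(3060 - 1099) = sqrt(1961)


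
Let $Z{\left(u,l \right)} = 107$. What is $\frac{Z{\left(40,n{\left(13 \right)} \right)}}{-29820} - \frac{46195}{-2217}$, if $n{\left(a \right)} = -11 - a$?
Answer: $\frac{459099227}{22036980} \approx 20.833$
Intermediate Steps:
$\frac{Z{\left(40,n{\left(13 \right)} \right)}}{-29820} - \frac{46195}{-2217} = \frac{107}{-29820} - \frac{46195}{-2217} = 107 \left(- \frac{1}{29820}\right) - - \frac{46195}{2217} = - \frac{107}{29820} + \frac{46195}{2217} = \frac{459099227}{22036980}$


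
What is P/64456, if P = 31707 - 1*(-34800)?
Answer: 9501/9208 ≈ 1.0318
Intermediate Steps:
P = 66507 (P = 31707 + 34800 = 66507)
P/64456 = 66507/64456 = 66507*(1/64456) = 9501/9208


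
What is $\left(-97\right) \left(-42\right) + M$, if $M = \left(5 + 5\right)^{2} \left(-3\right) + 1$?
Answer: $3775$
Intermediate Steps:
$M = -299$ ($M = 10^{2} \left(-3\right) + 1 = 100 \left(-3\right) + 1 = -300 + 1 = -299$)
$\left(-97\right) \left(-42\right) + M = \left(-97\right) \left(-42\right) - 299 = 4074 - 299 = 3775$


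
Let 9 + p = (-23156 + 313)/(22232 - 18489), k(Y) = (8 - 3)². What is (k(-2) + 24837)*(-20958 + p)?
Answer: -1951724779288/3743 ≈ -5.2143e+8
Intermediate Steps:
k(Y) = 25 (k(Y) = 5² = 25)
p = -56530/3743 (p = -9 + (-23156 + 313)/(22232 - 18489) = -9 - 22843/3743 = -56530/3743 ≈ -15.103)
(k(-2) + 24837)*(-20958 + p) = (25 + 24837)*(-20958 - 56530/3743) = 24862*(-78502324/3743) = -1951724779288/3743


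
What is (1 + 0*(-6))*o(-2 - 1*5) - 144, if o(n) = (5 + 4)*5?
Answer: -99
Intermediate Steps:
o(n) = 45 (o(n) = 9*5 = 45)
(1 + 0*(-6))*o(-2 - 1*5) - 144 = (1 + 0*(-6))*45 - 144 = (1 + 0)*45 - 144 = 1*45 - 144 = 45 - 144 = -99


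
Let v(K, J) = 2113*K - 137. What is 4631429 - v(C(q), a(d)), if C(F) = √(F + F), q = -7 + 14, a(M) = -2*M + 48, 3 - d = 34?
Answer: 4631566 - 2113*√14 ≈ 4.6237e+6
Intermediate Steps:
d = -31 (d = 3 - 1*34 = 3 - 34 = -31)
a(M) = 48 - 2*M
q = 7
C(F) = √2*√F (C(F) = √(2*F) = √2*√F)
v(K, J) = -137 + 2113*K
4631429 - v(C(q), a(d)) = 4631429 - (-137 + 2113*(√2*√7)) = 4631429 - (-137 + 2113*√14) = 4631429 + (137 - 2113*√14) = 4631566 - 2113*√14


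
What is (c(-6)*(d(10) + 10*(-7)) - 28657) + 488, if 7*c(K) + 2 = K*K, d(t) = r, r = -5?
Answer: -199733/7 ≈ -28533.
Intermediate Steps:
d(t) = -5
c(K) = -2/7 + K**2/7 (c(K) = -2/7 + (K*K)/7 = -2/7 + K**2/7)
(c(-6)*(d(10) + 10*(-7)) - 28657) + 488 = ((-2/7 + (1/7)*(-6)**2)*(-5 + 10*(-7)) - 28657) + 488 = ((-2/7 + (1/7)*36)*(-5 - 70) - 28657) + 488 = ((-2/7 + 36/7)*(-75) - 28657) + 488 = ((34/7)*(-75) - 28657) + 488 = (-2550/7 - 28657) + 488 = -203149/7 + 488 = -199733/7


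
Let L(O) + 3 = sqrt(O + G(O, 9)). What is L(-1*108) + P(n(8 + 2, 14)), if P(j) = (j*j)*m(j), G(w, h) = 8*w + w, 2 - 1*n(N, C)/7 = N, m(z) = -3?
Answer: -9411 + 6*I*sqrt(30) ≈ -9411.0 + 32.863*I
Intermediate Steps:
n(N, C) = 14 - 7*N
G(w, h) = 9*w
P(j) = -3*j**2 (P(j) = (j*j)*(-3) = j**2*(-3) = -3*j**2)
L(O) = -3 + sqrt(10)*sqrt(O) (L(O) = -3 + sqrt(O + 9*O) = -3 + sqrt(10*O) = -3 + sqrt(10)*sqrt(O))
L(-1*108) + P(n(8 + 2, 14)) = (-3 + sqrt(10)*sqrt(-1*108)) - 3*(14 - 7*(8 + 2))**2 = (-3 + sqrt(10)*sqrt(-108)) - 3*(14 - 7*10)**2 = (-3 + sqrt(10)*(6*I*sqrt(3))) - 3*(14 - 70)**2 = (-3 + 6*I*sqrt(30)) - 3*(-56)**2 = (-3 + 6*I*sqrt(30)) - 3*3136 = (-3 + 6*I*sqrt(30)) - 9408 = -9411 + 6*I*sqrt(30)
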